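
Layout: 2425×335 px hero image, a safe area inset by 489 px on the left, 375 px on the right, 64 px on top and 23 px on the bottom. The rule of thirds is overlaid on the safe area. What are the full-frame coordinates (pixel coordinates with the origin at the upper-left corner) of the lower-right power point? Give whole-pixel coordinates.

Content width = 2425 − 489 − 375 = 1561 px; content height = 335 − 64 − 23 = 248 px.
Lower-right is two-thirds across and two-thirds down within the safe area.
x = 489 + 2 × 1561/3 = 489 + 1040.67 ≈ 1530
y = 64 + 2 × 248/3 = 64 + 165.33 ≈ 229

x = 1530 px, y = 229 px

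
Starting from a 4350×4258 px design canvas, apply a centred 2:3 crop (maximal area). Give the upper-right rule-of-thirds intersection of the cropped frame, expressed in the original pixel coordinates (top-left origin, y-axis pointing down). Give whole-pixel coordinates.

4350/4258 > 2/3, so the 2:3 crop keeps the full height 4258 and trims width to 4258 × 2/3 = 2838.67 px.
Left offset = (4350 − 2838.67)/2 = 755.67 px; top offset = 0.
Upper-right is two-thirds across and one-third down within the crop:
x = 755.67 + 2 × 2838.67/3 ≈ 2648; y = 0.00 + 1 × 4258.00/3 ≈ 1419.

x = 2648 px, y = 1419 px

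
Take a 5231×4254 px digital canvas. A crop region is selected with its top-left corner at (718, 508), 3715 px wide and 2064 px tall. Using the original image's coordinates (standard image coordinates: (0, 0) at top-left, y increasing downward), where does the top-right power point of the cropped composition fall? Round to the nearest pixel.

x = 3195 px, y = 1196 px

One third of the crop width 3715 is 1238.33 px.
One third of the crop height 2064 is 688.00 px.
The top-right point is two-thirds across and one-third down within the crop:
x = 718 + 2 × 1238.33 ≈ 3195; y = 508 + 1 × 688.00 ≈ 1196.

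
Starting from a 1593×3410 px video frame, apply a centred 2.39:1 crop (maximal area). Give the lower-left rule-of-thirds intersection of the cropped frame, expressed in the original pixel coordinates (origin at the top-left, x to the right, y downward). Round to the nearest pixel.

x = 531 px, y = 1816 px

1593/3410 < 2.39/1, so the 2.39:1 crop keeps the full width 1593 and trims height to 1593 × 1/2.39 = 666.53 px.
Top offset = (3410 − 666.53)/2 = 1371.74 px; left offset = 0.
Lower-left is one-third across and two-thirds down within the crop:
x = 0.00 + 1 × 1593.00/3 ≈ 531; y = 1371.74 + 2 × 666.53/3 ≈ 1816.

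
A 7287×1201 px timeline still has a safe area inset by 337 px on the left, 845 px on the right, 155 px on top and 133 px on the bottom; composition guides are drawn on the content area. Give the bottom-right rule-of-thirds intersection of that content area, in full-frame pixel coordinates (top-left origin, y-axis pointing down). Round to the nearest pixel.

(4407, 764)

Content width = 7287 − 337 − 845 = 6105 px; content height = 1201 − 155 − 133 = 913 px.
Bottom-right is two-thirds across and two-thirds down within the content area.
x = 337 + 2 × 6105/3 = 337 + 4070.00 ≈ 4407
y = 155 + 2 × 913/3 = 155 + 608.67 ≈ 764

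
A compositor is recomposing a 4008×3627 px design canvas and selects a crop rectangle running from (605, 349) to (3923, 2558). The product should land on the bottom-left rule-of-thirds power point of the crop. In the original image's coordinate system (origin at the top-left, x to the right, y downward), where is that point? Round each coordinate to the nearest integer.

Crop width = 3923 − 605 = 3318 px; one third is 1106.00 px.
Crop height = 2558 − 349 = 2209 px; one third is 736.33 px.
The bottom-left point is one-third across and two-thirds down within the crop:
x = 605 + 1 × 1106.00 ≈ 1711; y = 349 + 2 × 736.33 ≈ 1822.

x = 1711 px, y = 1822 px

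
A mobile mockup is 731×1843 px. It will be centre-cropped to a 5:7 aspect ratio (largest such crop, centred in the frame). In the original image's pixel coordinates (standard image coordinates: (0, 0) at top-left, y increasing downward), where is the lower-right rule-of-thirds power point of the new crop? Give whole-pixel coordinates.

(487, 1092)

731/1843 < 5/7, so the 5:7 crop keeps the full width 731 and trims height to 731 × 7/5 = 1023.40 px.
Top offset = (1843 − 1023.40)/2 = 409.80 px; left offset = 0.
Lower-right is two-thirds across and two-thirds down within the crop:
x = 0.00 + 2 × 731.00/3 ≈ 487; y = 409.80 + 2 × 1023.40/3 ≈ 1092.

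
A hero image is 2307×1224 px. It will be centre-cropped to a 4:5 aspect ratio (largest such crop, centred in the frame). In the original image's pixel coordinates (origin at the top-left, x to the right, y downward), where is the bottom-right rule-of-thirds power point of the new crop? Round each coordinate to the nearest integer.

2307/1224 > 4/5, so the 4:5 crop keeps the full height 1224 and trims width to 1224 × 4/5 = 979.20 px.
Left offset = (2307 − 979.20)/2 = 663.90 px; top offset = 0.
Bottom-right is two-thirds across and two-thirds down within the crop:
x = 663.90 + 2 × 979.20/3 ≈ 1317; y = 0.00 + 2 × 1224.00/3 ≈ 816.

(1317, 816)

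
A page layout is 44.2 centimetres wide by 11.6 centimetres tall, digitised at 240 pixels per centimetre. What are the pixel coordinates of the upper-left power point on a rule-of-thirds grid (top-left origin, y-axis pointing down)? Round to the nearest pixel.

In pixels the canvas is 44.2 × 240 = 10608 wide and 11.6 × 240 = 2784 tall.
The upper-left point is one-third across and one-third down:
x = 1 × 10608/3 ≈ 3536; y = 1 × 2784/3 ≈ 928.

x = 3536 px, y = 928 px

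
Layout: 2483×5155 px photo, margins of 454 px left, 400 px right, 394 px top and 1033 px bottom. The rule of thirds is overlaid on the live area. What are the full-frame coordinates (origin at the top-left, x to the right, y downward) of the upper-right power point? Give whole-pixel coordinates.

Content width = 2483 − 454 − 400 = 1629 px; content height = 5155 − 394 − 1033 = 3728 px.
Upper-right is two-thirds across and one-third down within the live area.
x = 454 + 2 × 1629/3 = 454 + 1086.00 ≈ 1540
y = 394 + 1 × 3728/3 = 394 + 1242.67 ≈ 1637

(1540, 1637)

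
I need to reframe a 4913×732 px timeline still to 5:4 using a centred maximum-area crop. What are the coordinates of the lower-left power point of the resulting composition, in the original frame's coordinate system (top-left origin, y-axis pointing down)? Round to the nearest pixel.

4913/732 > 5/4, so the 5:4 crop keeps the full height 732 and trims width to 732 × 5/4 = 915.00 px.
Left offset = (4913 − 915.00)/2 = 1999.00 px; top offset = 0.
Lower-left is one-third across and two-thirds down within the crop:
x = 1999.00 + 1 × 915.00/3 ≈ 2304; y = 0.00 + 2 × 732.00/3 ≈ 488.

x = 2304 px, y = 488 px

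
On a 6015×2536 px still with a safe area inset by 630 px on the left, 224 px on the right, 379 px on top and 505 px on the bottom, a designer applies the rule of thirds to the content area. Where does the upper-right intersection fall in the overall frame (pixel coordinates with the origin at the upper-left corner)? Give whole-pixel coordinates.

Content width = 6015 − 630 − 224 = 5161 px; content height = 2536 − 379 − 505 = 1652 px.
Upper-right is two-thirds across and one-third down within the content area.
x = 630 + 2 × 5161/3 = 630 + 3440.67 ≈ 4071
y = 379 + 1 × 1652/3 = 379 + 550.67 ≈ 930

x = 4071 px, y = 930 px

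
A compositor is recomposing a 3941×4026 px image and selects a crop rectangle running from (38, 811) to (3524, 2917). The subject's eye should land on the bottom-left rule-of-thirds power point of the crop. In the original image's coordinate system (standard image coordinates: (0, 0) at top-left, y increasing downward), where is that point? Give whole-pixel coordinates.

Crop width = 3524 − 38 = 3486 px; one third is 1162.00 px.
Crop height = 2917 − 811 = 2106 px; one third is 702.00 px.
The bottom-left point is one-third across and two-thirds down within the crop:
x = 38 + 1 × 1162.00 ≈ 1200; y = 811 + 2 × 702.00 ≈ 2215.

x = 1200 px, y = 2215 px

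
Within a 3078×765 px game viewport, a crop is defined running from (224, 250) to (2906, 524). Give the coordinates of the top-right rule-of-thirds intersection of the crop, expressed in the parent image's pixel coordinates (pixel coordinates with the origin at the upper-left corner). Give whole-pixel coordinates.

x = 2012 px, y = 341 px

Crop width = 2906 − 224 = 2682 px; one third is 894.00 px.
Crop height = 524 − 250 = 274 px; one third is 91.33 px.
The top-right point is two-thirds across and one-third down within the crop:
x = 224 + 2 × 894.00 ≈ 2012; y = 250 + 1 × 91.33 ≈ 341.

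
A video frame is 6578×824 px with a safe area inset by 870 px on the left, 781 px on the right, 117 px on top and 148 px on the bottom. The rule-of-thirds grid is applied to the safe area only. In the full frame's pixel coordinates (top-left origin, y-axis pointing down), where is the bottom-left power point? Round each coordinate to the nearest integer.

x = 2512 px, y = 490 px

Content width = 6578 − 870 − 781 = 4927 px; content height = 824 − 117 − 148 = 559 px.
Bottom-left is one-third across and two-thirds down within the safe area.
x = 870 + 1 × 4927/3 = 870 + 1642.33 ≈ 2512
y = 117 + 2 × 559/3 = 117 + 372.67 ≈ 490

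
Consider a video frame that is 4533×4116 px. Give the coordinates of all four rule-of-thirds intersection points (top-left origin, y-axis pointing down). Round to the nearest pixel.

(1511, 1372), (3022, 1372), (1511, 2744), (3022, 2744)

One third of 4533 is 1511; one third of 4116 is 1372.
Vertical third lines at x = 1511 and x = 3022; horizontal third lines at y = 1372 and y = 2744.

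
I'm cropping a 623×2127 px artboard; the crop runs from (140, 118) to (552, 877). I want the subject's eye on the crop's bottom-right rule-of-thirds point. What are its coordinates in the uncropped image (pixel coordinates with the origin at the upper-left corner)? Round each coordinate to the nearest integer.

(415, 624)

Crop width = 552 − 140 = 412 px; one third is 137.33 px.
Crop height = 877 − 118 = 759 px; one third is 253.00 px.
The bottom-right point is two-thirds across and two-thirds down within the crop:
x = 140 + 2 × 137.33 ≈ 415; y = 118 + 2 × 253.00 ≈ 624.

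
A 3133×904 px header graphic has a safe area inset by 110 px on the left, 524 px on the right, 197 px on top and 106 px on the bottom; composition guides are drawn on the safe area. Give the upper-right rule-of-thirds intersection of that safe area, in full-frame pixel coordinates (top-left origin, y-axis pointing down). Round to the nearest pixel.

Content width = 3133 − 110 − 524 = 2499 px; content height = 904 − 197 − 106 = 601 px.
Upper-right is two-thirds across and one-third down within the safe area.
x = 110 + 2 × 2499/3 = 110 + 1666.00 ≈ 1776
y = 197 + 1 × 601/3 = 197 + 200.33 ≈ 397

(1776, 397)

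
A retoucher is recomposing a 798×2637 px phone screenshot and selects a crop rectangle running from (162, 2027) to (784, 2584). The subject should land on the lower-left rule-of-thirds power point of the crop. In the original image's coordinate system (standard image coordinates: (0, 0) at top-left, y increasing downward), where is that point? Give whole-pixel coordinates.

Crop width = 784 − 162 = 622 px; one third is 207.33 px.
Crop height = 2584 − 2027 = 557 px; one third is 185.67 px.
The lower-left point is one-third across and two-thirds down within the crop:
x = 162 + 1 × 207.33 ≈ 369; y = 2027 + 2 × 185.67 ≈ 2398.

x = 369 px, y = 2398 px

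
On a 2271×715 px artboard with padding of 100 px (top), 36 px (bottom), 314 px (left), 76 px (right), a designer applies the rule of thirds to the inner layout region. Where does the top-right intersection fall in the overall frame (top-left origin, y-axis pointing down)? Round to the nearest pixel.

(1568, 293)

Content width = 2271 − 314 − 76 = 1881 px; content height = 715 − 100 − 36 = 579 px.
Top-right is two-thirds across and one-third down within the inner layout region.
x = 314 + 2 × 1881/3 = 314 + 1254.00 ≈ 1568
y = 100 + 1 × 579/3 = 100 + 193.00 ≈ 293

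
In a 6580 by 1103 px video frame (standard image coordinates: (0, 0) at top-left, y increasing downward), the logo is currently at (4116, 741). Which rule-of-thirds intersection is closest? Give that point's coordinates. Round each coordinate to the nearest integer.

Third lines: x ∈ {2193, 4387}, y ∈ {368, 735}.
4116 is closer to x = 4387; 741 is closer to y = 735.
So the nearest intersection is the lower-right power point.

(4387, 735)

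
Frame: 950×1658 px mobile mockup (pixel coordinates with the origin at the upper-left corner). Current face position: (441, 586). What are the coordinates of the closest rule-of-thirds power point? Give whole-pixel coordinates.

Third lines: x ∈ {317, 633}, y ∈ {553, 1105}.
441 is closer to x = 317; 586 is closer to y = 553.
So the nearest intersection is the upper-left power point.

(317, 553)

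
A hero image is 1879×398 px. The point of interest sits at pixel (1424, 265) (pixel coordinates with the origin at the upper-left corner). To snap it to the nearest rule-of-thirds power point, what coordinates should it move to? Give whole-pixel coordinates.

Third lines: x ∈ {626, 1253}, y ∈ {133, 265}.
1424 is closer to x = 1253; 265 is closer to y = 265.
So the nearest intersection is the lower-right power point.

x = 1253 px, y = 265 px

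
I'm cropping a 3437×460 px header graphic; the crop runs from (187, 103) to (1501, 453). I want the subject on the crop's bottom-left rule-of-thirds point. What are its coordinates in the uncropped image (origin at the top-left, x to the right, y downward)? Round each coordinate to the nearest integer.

x = 625 px, y = 336 px

Crop width = 1501 − 187 = 1314 px; one third is 438.00 px.
Crop height = 453 − 103 = 350 px; one third is 116.67 px.
The bottom-left point is one-third across and two-thirds down within the crop:
x = 187 + 1 × 438.00 ≈ 625; y = 103 + 2 × 116.67 ≈ 336.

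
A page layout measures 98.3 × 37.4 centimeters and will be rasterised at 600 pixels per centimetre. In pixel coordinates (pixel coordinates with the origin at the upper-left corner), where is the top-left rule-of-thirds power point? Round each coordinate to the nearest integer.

In pixels the canvas is 98.3 × 600 = 58980 wide and 37.4 × 600 = 22440 tall.
The top-left point is one-third across and one-third down:
x = 1 × 58980/3 ≈ 19660; y = 1 × 22440/3 ≈ 7480.

x = 19660 px, y = 7480 px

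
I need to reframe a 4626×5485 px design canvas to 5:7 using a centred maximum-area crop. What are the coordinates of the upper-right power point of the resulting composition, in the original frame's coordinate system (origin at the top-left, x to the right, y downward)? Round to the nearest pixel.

x = 2966 px, y = 1828 px

4626/5485 > 5/7, so the 5:7 crop keeps the full height 5485 and trims width to 5485 × 5/7 = 3917.86 px.
Left offset = (4626 − 3917.86)/2 = 354.07 px; top offset = 0.
Upper-right is two-thirds across and one-third down within the crop:
x = 354.07 + 2 × 3917.86/3 ≈ 2966; y = 0.00 + 1 × 5485.00/3 ≈ 1828.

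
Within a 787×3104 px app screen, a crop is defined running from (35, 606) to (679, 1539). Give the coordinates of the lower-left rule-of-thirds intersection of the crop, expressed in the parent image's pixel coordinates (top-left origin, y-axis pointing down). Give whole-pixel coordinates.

Crop width = 679 − 35 = 644 px; one third is 214.67 px.
Crop height = 1539 − 606 = 933 px; one third is 311.00 px.
The lower-left point is one-third across and two-thirds down within the crop:
x = 35 + 1 × 214.67 ≈ 250; y = 606 + 2 × 311.00 ≈ 1228.

x = 250 px, y = 1228 px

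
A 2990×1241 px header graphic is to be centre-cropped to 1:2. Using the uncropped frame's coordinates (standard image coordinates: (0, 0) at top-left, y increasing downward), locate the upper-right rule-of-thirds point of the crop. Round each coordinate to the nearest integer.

2990/1241 > 1/2, so the 1:2 crop keeps the full height 1241 and trims width to 1241 × 1/2 = 620.50 px.
Left offset = (2990 − 620.50)/2 = 1184.75 px; top offset = 0.
Upper-right is two-thirds across and one-third down within the crop:
x = 1184.75 + 2 × 620.50/3 ≈ 1598; y = 0.00 + 1 × 1241.00/3 ≈ 414.

x = 1598 px, y = 414 px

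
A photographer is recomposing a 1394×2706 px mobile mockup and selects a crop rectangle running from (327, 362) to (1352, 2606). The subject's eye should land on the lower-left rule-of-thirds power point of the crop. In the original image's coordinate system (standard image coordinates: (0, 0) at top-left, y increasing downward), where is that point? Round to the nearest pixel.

Crop width = 1352 − 327 = 1025 px; one third is 341.67 px.
Crop height = 2606 − 362 = 2244 px; one third is 748.00 px.
The lower-left point is one-third across and two-thirds down within the crop:
x = 327 + 1 × 341.67 ≈ 669; y = 362 + 2 × 748.00 ≈ 1858.

(669, 1858)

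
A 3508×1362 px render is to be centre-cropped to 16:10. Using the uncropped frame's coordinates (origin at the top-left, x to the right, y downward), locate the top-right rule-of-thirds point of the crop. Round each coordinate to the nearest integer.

3508/1362 > 16/10, so the 16:10 crop keeps the full height 1362 and trims width to 1362 × 16/10 = 2179.20 px.
Left offset = (3508 − 2179.20)/2 = 664.40 px; top offset = 0.
Top-right is two-thirds across and one-third down within the crop:
x = 664.40 + 2 × 2179.20/3 ≈ 2117; y = 0.00 + 1 × 1362.00/3 ≈ 454.

x = 2117 px, y = 454 px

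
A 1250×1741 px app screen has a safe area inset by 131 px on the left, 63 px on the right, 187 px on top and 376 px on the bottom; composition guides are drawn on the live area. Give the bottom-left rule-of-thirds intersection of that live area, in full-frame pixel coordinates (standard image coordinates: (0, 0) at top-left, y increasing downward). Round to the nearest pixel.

x = 483 px, y = 972 px

Content width = 1250 − 131 − 63 = 1056 px; content height = 1741 − 187 − 376 = 1178 px.
Bottom-left is one-third across and two-thirds down within the live area.
x = 131 + 1 × 1056/3 = 131 + 352.00 ≈ 483
y = 187 + 2 × 1178/3 = 187 + 785.33 ≈ 972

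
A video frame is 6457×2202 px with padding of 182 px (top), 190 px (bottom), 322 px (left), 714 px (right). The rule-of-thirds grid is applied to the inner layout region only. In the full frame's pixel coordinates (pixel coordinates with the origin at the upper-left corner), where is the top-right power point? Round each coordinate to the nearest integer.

Content width = 6457 − 322 − 714 = 5421 px; content height = 2202 − 182 − 190 = 1830 px.
Top-right is two-thirds across and one-third down within the inner layout region.
x = 322 + 2 × 5421/3 = 322 + 3614.00 ≈ 3936
y = 182 + 1 × 1830/3 = 182 + 610.00 ≈ 792

x = 3936 px, y = 792 px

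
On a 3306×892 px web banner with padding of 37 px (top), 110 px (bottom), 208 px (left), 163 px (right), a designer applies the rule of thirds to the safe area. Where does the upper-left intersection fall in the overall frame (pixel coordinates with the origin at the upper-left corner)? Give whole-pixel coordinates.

x = 1186 px, y = 285 px

Content width = 3306 − 208 − 163 = 2935 px; content height = 892 − 37 − 110 = 745 px.
Upper-left is one-third across and one-third down within the safe area.
x = 208 + 1 × 2935/3 = 208 + 978.33 ≈ 1186
y = 37 + 1 × 745/3 = 37 + 248.33 ≈ 285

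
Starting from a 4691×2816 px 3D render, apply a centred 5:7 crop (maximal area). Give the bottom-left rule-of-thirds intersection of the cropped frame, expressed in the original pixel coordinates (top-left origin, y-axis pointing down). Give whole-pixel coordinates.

4691/2816 > 5/7, so the 5:7 crop keeps the full height 2816 and trims width to 2816 × 5/7 = 2011.43 px.
Left offset = (4691 − 2011.43)/2 = 1339.79 px; top offset = 0.
Bottom-left is one-third across and two-thirds down within the crop:
x = 1339.79 + 1 × 2011.43/3 ≈ 2010; y = 0.00 + 2 × 2816.00/3 ≈ 1877.

(2010, 1877)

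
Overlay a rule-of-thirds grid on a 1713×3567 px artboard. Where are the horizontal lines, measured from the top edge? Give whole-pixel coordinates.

1189 px and 2378 px

3567 / 3 = 1189, so the horizontal lines sit at one and two thirds of 3567.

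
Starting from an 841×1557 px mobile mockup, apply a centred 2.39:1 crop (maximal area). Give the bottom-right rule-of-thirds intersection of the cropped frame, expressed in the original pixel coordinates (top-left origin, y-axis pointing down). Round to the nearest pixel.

(561, 837)

841/1557 < 2.39/1, so the 2.39:1 crop keeps the full width 841 and trims height to 841 × 1/2.39 = 351.88 px.
Top offset = (1557 − 351.88)/2 = 602.56 px; left offset = 0.
Bottom-right is two-thirds across and two-thirds down within the crop:
x = 0.00 + 2 × 841.00/3 ≈ 561; y = 602.56 + 2 × 351.88/3 ≈ 837.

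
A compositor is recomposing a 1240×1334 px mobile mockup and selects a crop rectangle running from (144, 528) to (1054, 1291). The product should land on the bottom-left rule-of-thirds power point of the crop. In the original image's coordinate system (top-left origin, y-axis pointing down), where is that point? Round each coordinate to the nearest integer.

(447, 1037)

Crop width = 1054 − 144 = 910 px; one third is 303.33 px.
Crop height = 1291 − 528 = 763 px; one third is 254.33 px.
The bottom-left point is one-third across and two-thirds down within the crop:
x = 144 + 1 × 303.33 ≈ 447; y = 528 + 2 × 254.33 ≈ 1037.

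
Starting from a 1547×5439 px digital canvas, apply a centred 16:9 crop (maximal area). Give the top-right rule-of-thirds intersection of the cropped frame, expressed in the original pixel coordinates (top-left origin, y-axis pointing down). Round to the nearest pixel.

x = 1031 px, y = 2574 px

1547/5439 < 16/9, so the 16:9 crop keeps the full width 1547 and trims height to 1547 × 9/16 = 870.19 px.
Top offset = (5439 − 870.19)/2 = 2284.41 px; left offset = 0.
Top-right is two-thirds across and one-third down within the crop:
x = 0.00 + 2 × 1547.00/3 ≈ 1031; y = 2284.41 + 1 × 870.19/3 ≈ 2574.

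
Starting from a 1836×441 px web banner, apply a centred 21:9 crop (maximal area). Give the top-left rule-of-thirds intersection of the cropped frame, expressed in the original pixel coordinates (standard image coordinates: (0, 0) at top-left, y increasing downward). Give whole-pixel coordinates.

x = 747 px, y = 147 px

1836/441 > 21/9, so the 21:9 crop keeps the full height 441 and trims width to 441 × 21/9 = 1029.00 px.
Left offset = (1836 − 1029.00)/2 = 403.50 px; top offset = 0.
Top-left is one-third across and one-third down within the crop:
x = 403.50 + 1 × 1029.00/3 ≈ 747; y = 0.00 + 1 × 441.00/3 ≈ 147.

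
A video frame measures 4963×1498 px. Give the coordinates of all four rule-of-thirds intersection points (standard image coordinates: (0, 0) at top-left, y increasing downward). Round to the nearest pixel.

One third of 4963 is 1654.33; one third of 1498 is 499.33.
Vertical third lines at x = 1654 and x = 3309; horizontal third lines at y = 499 and y = 999.

(1654, 499), (3309, 499), (1654, 999), (3309, 999)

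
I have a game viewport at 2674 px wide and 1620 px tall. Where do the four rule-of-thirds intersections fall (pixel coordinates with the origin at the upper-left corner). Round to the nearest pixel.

One third of 2674 is 891.33; one third of 1620 is 540.
Vertical third lines at x = 891 and x = 1783; horizontal third lines at y = 540 and y = 1080.

(891, 540), (1783, 540), (891, 1080), (1783, 1080)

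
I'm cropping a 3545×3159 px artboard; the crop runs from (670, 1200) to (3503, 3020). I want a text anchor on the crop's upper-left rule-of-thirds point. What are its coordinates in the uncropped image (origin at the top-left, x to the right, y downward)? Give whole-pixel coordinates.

Crop width = 3503 − 670 = 2833 px; one third is 944.33 px.
Crop height = 3020 − 1200 = 1820 px; one third is 606.67 px.
The upper-left point is one-third across and one-third down within the crop:
x = 670 + 1 × 944.33 ≈ 1614; y = 1200 + 1 × 606.67 ≈ 1807.

(1614, 1807)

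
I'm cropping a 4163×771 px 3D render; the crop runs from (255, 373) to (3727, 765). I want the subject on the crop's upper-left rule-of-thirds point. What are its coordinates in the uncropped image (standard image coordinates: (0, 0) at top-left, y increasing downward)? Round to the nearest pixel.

Crop width = 3727 − 255 = 3472 px; one third is 1157.33 px.
Crop height = 765 − 373 = 392 px; one third is 130.67 px.
The upper-left point is one-third across and one-third down within the crop:
x = 255 + 1 × 1157.33 ≈ 1412; y = 373 + 1 × 130.67 ≈ 504.

x = 1412 px, y = 504 px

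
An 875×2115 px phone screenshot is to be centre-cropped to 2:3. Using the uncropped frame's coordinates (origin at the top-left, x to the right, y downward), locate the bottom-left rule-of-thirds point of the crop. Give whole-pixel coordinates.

x = 292 px, y = 1276 px

875/2115 < 2/3, so the 2:3 crop keeps the full width 875 and trims height to 875 × 3/2 = 1312.50 px.
Top offset = (2115 − 1312.50)/2 = 401.25 px; left offset = 0.
Bottom-left is one-third across and two-thirds down within the crop:
x = 0.00 + 1 × 875.00/3 ≈ 292; y = 401.25 + 2 × 1312.50/3 ≈ 1276.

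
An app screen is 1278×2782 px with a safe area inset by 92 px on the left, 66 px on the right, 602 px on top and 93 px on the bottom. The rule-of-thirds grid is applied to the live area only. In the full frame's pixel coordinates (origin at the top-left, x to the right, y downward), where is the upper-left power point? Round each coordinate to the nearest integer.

x = 465 px, y = 1298 px

Content width = 1278 − 92 − 66 = 1120 px; content height = 2782 − 602 − 93 = 2087 px.
Upper-left is one-third across and one-third down within the live area.
x = 92 + 1 × 1120/3 = 92 + 373.33 ≈ 465
y = 602 + 1 × 2087/3 = 602 + 695.67 ≈ 1298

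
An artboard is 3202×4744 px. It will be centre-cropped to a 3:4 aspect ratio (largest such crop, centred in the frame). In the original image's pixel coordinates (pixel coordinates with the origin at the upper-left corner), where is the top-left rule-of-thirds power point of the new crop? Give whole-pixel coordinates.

x = 1067 px, y = 1660 px

3202/4744 < 3/4, so the 3:4 crop keeps the full width 3202 and trims height to 3202 × 4/3 = 4269.33 px.
Top offset = (4744 − 4269.33)/2 = 237.33 px; left offset = 0.
Top-left is one-third across and one-third down within the crop:
x = 0.00 + 1 × 3202.00/3 ≈ 1067; y = 237.33 + 1 × 4269.33/3 ≈ 1660.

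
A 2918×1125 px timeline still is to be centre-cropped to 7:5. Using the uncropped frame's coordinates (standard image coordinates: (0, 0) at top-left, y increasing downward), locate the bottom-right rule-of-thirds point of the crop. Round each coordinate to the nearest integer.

x = 1722 px, y = 750 px

2918/1125 > 7/5, so the 7:5 crop keeps the full height 1125 and trims width to 1125 × 7/5 = 1575.00 px.
Left offset = (2918 − 1575.00)/2 = 671.50 px; top offset = 0.
Bottom-right is two-thirds across and two-thirds down within the crop:
x = 671.50 + 2 × 1575.00/3 ≈ 1722; y = 0.00 + 2 × 1125.00/3 ≈ 750.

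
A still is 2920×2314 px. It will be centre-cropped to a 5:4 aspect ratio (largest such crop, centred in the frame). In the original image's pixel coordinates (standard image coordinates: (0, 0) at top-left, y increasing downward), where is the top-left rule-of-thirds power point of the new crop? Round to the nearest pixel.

(978, 771)

2920/2314 > 5/4, so the 5:4 crop keeps the full height 2314 and trims width to 2314 × 5/4 = 2892.50 px.
Left offset = (2920 − 2892.50)/2 = 13.75 px; top offset = 0.
Top-left is one-third across and one-third down within the crop:
x = 13.75 + 1 × 2892.50/3 ≈ 978; y = 0.00 + 1 × 2314.00/3 ≈ 771.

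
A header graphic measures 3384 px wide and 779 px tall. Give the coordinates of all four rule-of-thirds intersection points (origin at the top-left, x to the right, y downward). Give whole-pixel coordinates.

One third of 3384 is 1128; one third of 779 is 259.67.
Vertical third lines at x = 1128 and x = 2256; horizontal third lines at y = 260 and y = 519.

(1128, 260), (2256, 260), (1128, 519), (2256, 519)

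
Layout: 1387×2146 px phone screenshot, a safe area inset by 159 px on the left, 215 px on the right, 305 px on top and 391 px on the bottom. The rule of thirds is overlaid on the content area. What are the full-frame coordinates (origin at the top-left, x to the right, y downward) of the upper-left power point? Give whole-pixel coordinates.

(497, 788)

Content width = 1387 − 159 − 215 = 1013 px; content height = 2146 − 305 − 391 = 1450 px.
Upper-left is one-third across and one-third down within the content area.
x = 159 + 1 × 1013/3 = 159 + 337.67 ≈ 497
y = 305 + 1 × 1450/3 = 305 + 483.33 ≈ 788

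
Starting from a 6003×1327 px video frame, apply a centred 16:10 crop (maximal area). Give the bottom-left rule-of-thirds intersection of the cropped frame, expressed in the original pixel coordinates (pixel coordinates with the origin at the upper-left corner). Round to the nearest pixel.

6003/1327 > 16/10, so the 16:10 crop keeps the full height 1327 and trims width to 1327 × 16/10 = 2123.20 px.
Left offset = (6003 − 2123.20)/2 = 1939.90 px; top offset = 0.
Bottom-left is one-third across and two-thirds down within the crop:
x = 1939.90 + 1 × 2123.20/3 ≈ 2648; y = 0.00 + 2 × 1327.00/3 ≈ 885.

(2648, 885)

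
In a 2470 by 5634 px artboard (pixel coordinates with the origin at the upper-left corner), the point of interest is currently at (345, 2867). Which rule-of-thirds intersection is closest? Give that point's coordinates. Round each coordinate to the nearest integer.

(823, 3756)

Third lines: x ∈ {823, 1647}, y ∈ {1878, 3756}.
345 is closer to x = 823; 2867 is closer to y = 3756.
So the nearest intersection is the lower-left power point.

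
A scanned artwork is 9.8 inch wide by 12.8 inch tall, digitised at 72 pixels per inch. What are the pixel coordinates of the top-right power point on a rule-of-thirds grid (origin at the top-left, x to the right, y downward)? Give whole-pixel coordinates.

In pixels the canvas is 9.8 × 72 = 705.6 wide and 12.8 × 72 = 921.6 tall.
The top-right point is two-thirds across and one-third down:
x = 2 × 705.6/3 ≈ 470; y = 1 × 921.6/3 ≈ 307.

(470, 307)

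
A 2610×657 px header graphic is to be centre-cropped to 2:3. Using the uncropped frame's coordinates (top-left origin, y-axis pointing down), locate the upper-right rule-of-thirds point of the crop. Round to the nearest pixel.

x = 1378 px, y = 219 px

2610/657 > 2/3, so the 2:3 crop keeps the full height 657 and trims width to 657 × 2/3 = 438.00 px.
Left offset = (2610 − 438.00)/2 = 1086.00 px; top offset = 0.
Upper-right is two-thirds across and one-third down within the crop:
x = 1086.00 + 2 × 438.00/3 ≈ 1378; y = 0.00 + 1 × 657.00/3 ≈ 219.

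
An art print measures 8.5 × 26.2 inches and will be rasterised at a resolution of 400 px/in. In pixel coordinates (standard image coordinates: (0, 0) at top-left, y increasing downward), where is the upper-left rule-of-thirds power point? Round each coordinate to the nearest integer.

x = 1133 px, y = 3493 px

In pixels the canvas is 8.5 × 400 = 3400 wide and 26.2 × 400 = 10480 tall.
The upper-left point is one-third across and one-third down:
x = 1 × 3400/3 ≈ 1133; y = 1 × 10480/3 ≈ 3493.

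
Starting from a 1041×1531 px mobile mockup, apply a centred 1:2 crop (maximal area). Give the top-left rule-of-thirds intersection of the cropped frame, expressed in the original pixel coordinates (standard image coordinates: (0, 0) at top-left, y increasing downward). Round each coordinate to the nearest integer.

1041/1531 > 1/2, so the 1:2 crop keeps the full height 1531 and trims width to 1531 × 1/2 = 765.50 px.
Left offset = (1041 − 765.50)/2 = 137.75 px; top offset = 0.
Top-left is one-third across and one-third down within the crop:
x = 137.75 + 1 × 765.50/3 ≈ 393; y = 0.00 + 1 × 1531.00/3 ≈ 510.

x = 393 px, y = 510 px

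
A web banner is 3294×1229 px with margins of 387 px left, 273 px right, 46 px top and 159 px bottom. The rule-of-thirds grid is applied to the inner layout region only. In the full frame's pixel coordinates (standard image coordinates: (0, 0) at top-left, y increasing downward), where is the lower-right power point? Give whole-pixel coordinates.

Content width = 3294 − 387 − 273 = 2634 px; content height = 1229 − 46 − 159 = 1024 px.
Lower-right is two-thirds across and two-thirds down within the inner layout region.
x = 387 + 2 × 2634/3 = 387 + 1756.00 ≈ 2143
y = 46 + 2 × 1024/3 = 46 + 682.67 ≈ 729

x = 2143 px, y = 729 px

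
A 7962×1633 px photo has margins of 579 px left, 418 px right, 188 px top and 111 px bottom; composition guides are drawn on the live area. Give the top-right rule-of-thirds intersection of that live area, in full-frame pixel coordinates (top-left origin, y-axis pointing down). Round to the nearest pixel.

Content width = 7962 − 579 − 418 = 6965 px; content height = 1633 − 188 − 111 = 1334 px.
Top-right is two-thirds across and one-third down within the live area.
x = 579 + 2 × 6965/3 = 579 + 4643.33 ≈ 5222
y = 188 + 1 × 1334/3 = 188 + 444.67 ≈ 633

x = 5222 px, y = 633 px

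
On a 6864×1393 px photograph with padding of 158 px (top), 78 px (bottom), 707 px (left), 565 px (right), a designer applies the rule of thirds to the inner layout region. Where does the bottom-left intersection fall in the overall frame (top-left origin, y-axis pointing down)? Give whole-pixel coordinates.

(2571, 929)

Content width = 6864 − 707 − 565 = 5592 px; content height = 1393 − 158 − 78 = 1157 px.
Bottom-left is one-third across and two-thirds down within the inner layout region.
x = 707 + 1 × 5592/3 = 707 + 1864.00 ≈ 2571
y = 158 + 2 × 1157/3 = 158 + 771.33 ≈ 929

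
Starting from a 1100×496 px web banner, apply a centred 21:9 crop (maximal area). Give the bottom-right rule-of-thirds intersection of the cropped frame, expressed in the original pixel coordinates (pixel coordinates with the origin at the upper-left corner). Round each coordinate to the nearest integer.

x = 733 px, y = 327 px

1100/496 < 21/9, so the 21:9 crop keeps the full width 1100 and trims height to 1100 × 9/21 = 471.43 px.
Top offset = (496 − 471.43)/2 = 12.29 px; left offset = 0.
Bottom-right is two-thirds across and two-thirds down within the crop:
x = 0.00 + 2 × 1100.00/3 ≈ 733; y = 12.29 + 2 × 471.43/3 ≈ 327.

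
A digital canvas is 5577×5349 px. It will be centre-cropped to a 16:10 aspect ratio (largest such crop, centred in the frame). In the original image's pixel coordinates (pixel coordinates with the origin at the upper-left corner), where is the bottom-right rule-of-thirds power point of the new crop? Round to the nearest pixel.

(3718, 3255)

5577/5349 < 16/10, so the 16:10 crop keeps the full width 5577 and trims height to 5577 × 10/16 = 3485.62 px.
Top offset = (5349 − 3485.62)/2 = 931.69 px; left offset = 0.
Bottom-right is two-thirds across and two-thirds down within the crop:
x = 0.00 + 2 × 5577.00/3 ≈ 3718; y = 931.69 + 2 × 3485.62/3 ≈ 3255.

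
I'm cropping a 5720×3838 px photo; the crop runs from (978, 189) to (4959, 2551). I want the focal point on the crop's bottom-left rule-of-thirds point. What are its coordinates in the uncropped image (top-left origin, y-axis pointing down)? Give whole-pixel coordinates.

Crop width = 4959 − 978 = 3981 px; one third is 1327.00 px.
Crop height = 2551 − 189 = 2362 px; one third is 787.33 px.
The bottom-left point is one-third across and two-thirds down within the crop:
x = 978 + 1 × 1327.00 ≈ 2305; y = 189 + 2 × 787.33 ≈ 1764.

x = 2305 px, y = 1764 px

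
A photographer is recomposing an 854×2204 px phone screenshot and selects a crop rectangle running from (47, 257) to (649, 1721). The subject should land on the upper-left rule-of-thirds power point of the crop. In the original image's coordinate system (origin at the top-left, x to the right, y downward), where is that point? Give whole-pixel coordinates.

Crop width = 649 − 47 = 602 px; one third is 200.67 px.
Crop height = 1721 − 257 = 1464 px; one third is 488.00 px.
The upper-left point is one-third across and one-third down within the crop:
x = 47 + 1 × 200.67 ≈ 248; y = 257 + 1 × 488.00 ≈ 745.

(248, 745)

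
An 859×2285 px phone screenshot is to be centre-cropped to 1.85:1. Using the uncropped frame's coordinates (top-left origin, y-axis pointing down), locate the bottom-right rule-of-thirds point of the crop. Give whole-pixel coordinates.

859/2285 < 1.85/1, so the 1.85:1 crop keeps the full width 859 and trims height to 859 × 1/1.85 = 464.32 px.
Top offset = (2285 − 464.32)/2 = 910.34 px; left offset = 0.
Bottom-right is two-thirds across and two-thirds down within the crop:
x = 0.00 + 2 × 859.00/3 ≈ 573; y = 910.34 + 2 × 464.32/3 ≈ 1220.

(573, 1220)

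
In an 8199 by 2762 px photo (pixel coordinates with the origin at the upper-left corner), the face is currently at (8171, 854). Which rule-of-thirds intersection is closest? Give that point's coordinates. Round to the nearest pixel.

Third lines: x ∈ {2733, 5466}, y ∈ {921, 1841}.
8171 is closer to x = 5466; 854 is closer to y = 921.
So the nearest intersection is the upper-right power point.

x = 5466 px, y = 921 px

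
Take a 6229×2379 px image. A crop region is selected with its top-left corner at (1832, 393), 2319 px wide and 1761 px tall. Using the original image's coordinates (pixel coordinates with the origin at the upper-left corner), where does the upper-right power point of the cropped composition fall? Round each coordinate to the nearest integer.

One third of the crop width 2319 is 773.00 px.
One third of the crop height 1761 is 587.00 px.
The upper-right point is two-thirds across and one-third down within the crop:
x = 1832 + 2 × 773.00 ≈ 3378; y = 393 + 1 × 587.00 ≈ 980.

x = 3378 px, y = 980 px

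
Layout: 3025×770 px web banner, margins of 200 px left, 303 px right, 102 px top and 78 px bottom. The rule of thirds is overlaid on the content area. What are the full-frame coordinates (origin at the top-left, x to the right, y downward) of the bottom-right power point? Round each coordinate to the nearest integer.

Content width = 3025 − 200 − 303 = 2522 px; content height = 770 − 102 − 78 = 590 px.
Bottom-right is two-thirds across and two-thirds down within the content area.
x = 200 + 2 × 2522/3 = 200 + 1681.33 ≈ 1881
y = 102 + 2 × 590/3 = 102 + 393.33 ≈ 495

x = 1881 px, y = 495 px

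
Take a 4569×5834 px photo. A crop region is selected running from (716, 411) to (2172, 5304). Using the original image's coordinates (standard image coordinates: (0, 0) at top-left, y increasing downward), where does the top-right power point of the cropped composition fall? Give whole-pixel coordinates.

Crop width = 2172 − 716 = 1456 px; one third is 485.33 px.
Crop height = 5304 − 411 = 4893 px; one third is 1631.00 px.
The top-right point is two-thirds across and one-third down within the crop:
x = 716 + 2 × 485.33 ≈ 1687; y = 411 + 1 × 1631.00 ≈ 2042.

x = 1687 px, y = 2042 px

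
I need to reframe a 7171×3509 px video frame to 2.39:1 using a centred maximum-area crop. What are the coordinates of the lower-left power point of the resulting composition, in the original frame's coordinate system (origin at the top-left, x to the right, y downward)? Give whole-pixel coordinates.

(2390, 2255)

7171/3509 < 2.39/1, so the 2.39:1 crop keeps the full width 7171 and trims height to 7171 × 1/2.39 = 3000.42 px.
Top offset = (3509 − 3000.42)/2 = 254.29 px; left offset = 0.
Lower-left is one-third across and two-thirds down within the crop:
x = 0.00 + 1 × 7171.00/3 ≈ 2390; y = 254.29 + 2 × 3000.42/3 ≈ 2255.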